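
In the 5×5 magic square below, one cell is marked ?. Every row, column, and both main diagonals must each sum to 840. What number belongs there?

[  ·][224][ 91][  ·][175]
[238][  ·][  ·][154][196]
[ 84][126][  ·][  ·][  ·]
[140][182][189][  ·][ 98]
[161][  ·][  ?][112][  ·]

Row 4 needs 840; the known cells sum to 609, so (4,4) = 231.
Column 1: 238 + 84 + 140 + 161 + ? = 840, so (1,1) = 217.
Anti-diagonal must total 840; the given cells sum to 672, so (3,3) = 168.
Row 1 needs 840; the known cells sum to 707, so (1,4) = 133.
Column 4 needs 840; the known cells sum to 630, so (3,4) = 210.
Row 3 must total 840; the given cells sum to 588, so (3,5) = 252.
Column 5 must total 840; the given cells sum to 721, so (5,5) = 119.
Main diagonal: 217 + 168 + 231 + 119 + ? = 840, so (2,2) = 105.
Using row 2: 238 + 105 + 154 + 196 + ? → (2,3) = 840 − 693 = 147.
Column 2 needs 840; the known cells sum to 637, so (5,2) = 203.
Using column 3: 91 + 147 + 168 + 189 + ? → (5,3) = 840 − 595 = 245.

245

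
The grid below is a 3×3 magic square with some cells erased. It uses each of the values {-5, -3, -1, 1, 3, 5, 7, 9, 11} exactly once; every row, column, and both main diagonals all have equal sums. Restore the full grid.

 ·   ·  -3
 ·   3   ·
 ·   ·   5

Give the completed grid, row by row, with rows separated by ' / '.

The 9 entries sum to 27, so each line sums to 27/3 = 9.
Column 3 must total 9; the given cells sum to 2, so (2,3) = 7.
From main diagonal, 9 − (3 + 5) gives (1,1) = 1.
Anti-diagonal needs 9; the known cells sum to 0, so (3,1) = 9.
Using row 1: 1 + (-3) + ? → (1,2) = 9 − (-2) = 11.
Row 2 needs 9; the known cells sum to 10, so (2,1) = -1.
Row 3 must total 9; the given cells sum to 14, so (3,2) = -5.

1 11 -3 / -1 3 7 / 9 -5 5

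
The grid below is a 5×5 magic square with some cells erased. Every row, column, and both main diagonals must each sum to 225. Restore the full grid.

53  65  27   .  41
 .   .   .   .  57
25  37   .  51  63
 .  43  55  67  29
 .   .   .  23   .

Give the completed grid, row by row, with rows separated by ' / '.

Row 1 must total 225; the given cells sum to 186, so (1,4) = 39.
Using row 3: 25 + 37 + 51 + 63 + ? → (3,3) = 225 − 176 = 49.
Row 4 must total 225; the given cells sum to 194, so (4,1) = 31.
Column 4 needs 225; the known cells sum to 180, so (2,4) = 45.
The remaining cell in column 5 is (5,5) = 225 − 190 = 35.
Using main diagonal: 53 + 49 + 67 + 35 + ? → (2,2) = 225 − 204 = 21.
Anti-diagonal needs 225; the known cells sum to 178, so (5,1) = 47.
Column 1 must total 225; the given cells sum to 156, so (2,1) = 69.
Column 2 needs 225; the known cells sum to 166, so (5,2) = 59.
Row 2: 69 + 21 + 45 + 57 + ? = 225, so (2,3) = 33.
The remaining cell in row 5 is (5,3) = 225 − 164 = 61.

53 65 27 39 41 / 69 21 33 45 57 / 25 37 49 51 63 / 31 43 55 67 29 / 47 59 61 23 35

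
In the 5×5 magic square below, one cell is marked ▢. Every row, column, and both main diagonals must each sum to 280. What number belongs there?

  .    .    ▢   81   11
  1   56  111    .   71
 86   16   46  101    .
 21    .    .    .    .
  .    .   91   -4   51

26

The remaining cell in row 2 is (2,4) = 280 − 239 = 41.
Row 3 needs 280; the known cells sum to 249, so (3,5) = 31.
From column 4, 280 − (81 + 41 + 101 + (-4)) gives (4,4) = 61.
The remaining cell in column 5 is (4,5) = 280 − 164 = 116.
Main diagonal needs 280; the known cells sum to 214, so (1,1) = 66.
Column 1 needs 280; the known cells sum to 174, so (5,1) = 106.
Using anti-diagonal: 11 + 41 + 46 + 106 + ? → (4,2) = 280 − 204 = 76.
From row 4, 280 − (21 + 76 + 61 + 116) gives (4,3) = 6.
Using row 5: 106 + 91 + (-4) + 51 + ? → (5,2) = 280 − 244 = 36.
Using column 2: 56 + 16 + 76 + 36 + ? → (1,2) = 280 − 184 = 96.
Column 3 needs 280; the known cells sum to 254, so (1,3) = 26.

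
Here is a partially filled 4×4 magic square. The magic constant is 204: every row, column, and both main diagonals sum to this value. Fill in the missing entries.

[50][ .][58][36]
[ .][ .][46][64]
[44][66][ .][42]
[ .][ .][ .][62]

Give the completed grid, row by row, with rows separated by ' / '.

50 60 58 36 / 54 40 46 64 / 44 66 52 42 / 56 38 48 62

Using row 1: 50 + 58 + 36 + ? → (1,2) = 204 − 144 = 60.
Using row 3: 44 + 66 + 42 + ? → (3,3) = 204 − 152 = 52.
Using column 3: 58 + 46 + 52 + ? → (4,3) = 204 − 156 = 48.
Main diagonal must total 204; the given cells sum to 164, so (2,2) = 40.
Using anti-diagonal: 36 + 46 + 66 + ? → (4,1) = 204 − 148 = 56.
Using row 2: 40 + 46 + 64 + ? → (2,1) = 204 − 150 = 54.
The remaining cell in row 4 is (4,2) = 204 − 166 = 38.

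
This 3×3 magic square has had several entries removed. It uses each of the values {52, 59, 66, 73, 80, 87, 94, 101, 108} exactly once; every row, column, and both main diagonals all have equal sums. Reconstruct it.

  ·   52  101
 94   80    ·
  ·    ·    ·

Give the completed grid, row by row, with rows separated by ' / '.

87 52 101 / 94 80 66 / 59 108 73

The 9 entries sum to 720, so each line sums to 720/3 = 240.
Row 1: 52 + 101 + ? = 240, so (1,1) = 87.
From row 2, 240 − (94 + 80) gives (2,3) = 66.
Column 1 must total 240; the given cells sum to 181, so (3,1) = 59.
From column 2, 240 − (52 + 80) gives (3,2) = 108.
From column 3, 240 − (101 + 66) gives (3,3) = 73.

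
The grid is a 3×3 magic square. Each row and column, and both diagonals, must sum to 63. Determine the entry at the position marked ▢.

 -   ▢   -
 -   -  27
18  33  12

Column 3 needs 63; the known cells sum to 39, so (1,3) = 24.
From anti-diagonal, 63 − (24 + 18) gives (2,2) = 21.
Row 2: 21 + 27 + ? = 63, so (2,1) = 15.
Column 1: 15 + 18 + ? = 63, so (1,1) = 30.
Column 2 needs 63; the known cells sum to 54, so (1,2) = 9.

9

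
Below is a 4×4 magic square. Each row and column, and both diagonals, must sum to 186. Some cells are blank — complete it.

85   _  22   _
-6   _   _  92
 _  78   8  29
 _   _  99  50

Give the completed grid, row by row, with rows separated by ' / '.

The remaining cell in row 3 is (3,1) = 186 − 115 = 71.
Using column 1: 85 + (-6) + 71 + ? → (4,1) = 186 − 150 = 36.
Using column 3: 22 + 8 + 99 + ? → (2,3) = 186 − 129 = 57.
Column 4 needs 186; the known cells sum to 171, so (1,4) = 15.
Using main diagonal: 85 + 8 + 50 + ? → (2,2) = 186 − 143 = 43.
The remaining cell in row 1 is (1,2) = 186 − 122 = 64.
Row 4 must total 186; the given cells sum to 185, so (4,2) = 1.

85 64 22 15 / -6 43 57 92 / 71 78 8 29 / 36 1 99 50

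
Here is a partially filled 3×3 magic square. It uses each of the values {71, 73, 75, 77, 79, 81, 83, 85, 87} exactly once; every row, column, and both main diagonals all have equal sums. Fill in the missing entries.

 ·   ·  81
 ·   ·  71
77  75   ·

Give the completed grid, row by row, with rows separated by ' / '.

73 83 81 / 87 79 71 / 77 75 85

The 9 entries sum to 711, so each line sums to 711/3 = 237.
Using row 3: 77 + 75 + ? → (3,3) = 237 − 152 = 85.
Using anti-diagonal: 81 + 77 + ? → (2,2) = 237 − 158 = 79.
Row 2: 79 + 71 + ? = 237, so (2,1) = 87.
From column 1, 237 − (87 + 77) gives (1,1) = 73.
The remaining cell in column 2 is (1,2) = 237 − 154 = 83.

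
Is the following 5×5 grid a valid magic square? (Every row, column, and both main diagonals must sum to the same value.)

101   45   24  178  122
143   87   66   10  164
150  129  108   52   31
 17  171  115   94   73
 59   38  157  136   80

Row 1: 101 + 45 + 24 + 178 + 122 = 470.
Row 2: 143 + 87 + 66 + 10 + 164 = 470.
Row 3: 150 + 129 + 108 + 52 + 31 = 470.
Row 4: 17 + 171 + 115 + 94 + 73 = 470.
Row 5: 59 + 38 + 157 + 136 + 80 = 470.
Column 1: 101 + 143 + 150 + 17 + 59 = 470.
Column 2: 45 + 87 + 129 + 171 + 38 = 470.
Column 3: 24 + 66 + 108 + 115 + 157 = 470.
Column 4: 178 + 10 + 52 + 94 + 136 = 470.
Column 5: 122 + 164 + 31 + 73 + 80 = 470.
Main diagonal: 101 + 87 + 108 + 94 + 80 = 470.
Anti-diagonal: 122 + 10 + 108 + 171 + 59 = 470.
All lines sum to 470.

Yes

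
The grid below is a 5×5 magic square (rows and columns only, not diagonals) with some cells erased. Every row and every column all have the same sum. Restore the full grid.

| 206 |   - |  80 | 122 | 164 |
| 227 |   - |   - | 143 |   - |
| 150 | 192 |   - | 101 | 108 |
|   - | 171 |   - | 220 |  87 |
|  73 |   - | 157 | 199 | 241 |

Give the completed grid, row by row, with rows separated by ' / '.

206 213 80 122 164 / 227 94 136 143 185 / 150 192 234 101 108 / 129 171 178 220 87 / 73 115 157 199 241

Column 4 is already complete: 122 + 143 + 101 + 220 + 199 = 785, so that is the magic constant.
From row 1, 785 − (206 + 80 + 122 + 164) gives (1,2) = 213.
From row 3, 785 − (150 + 192 + 101 + 108) gives (3,3) = 234.
Row 5: 73 + 157 + 199 + 241 + ? = 785, so (5,2) = 115.
Column 1: 206 + 227 + 150 + 73 + ? = 785, so (4,1) = 129.
Column 2 needs 785; the known cells sum to 691, so (2,2) = 94.
Column 5 must total 785; the given cells sum to 600, so (2,5) = 185.
Row 2 must total 785; the given cells sum to 649, so (2,3) = 136.
Row 4 must total 785; the given cells sum to 607, so (4,3) = 178.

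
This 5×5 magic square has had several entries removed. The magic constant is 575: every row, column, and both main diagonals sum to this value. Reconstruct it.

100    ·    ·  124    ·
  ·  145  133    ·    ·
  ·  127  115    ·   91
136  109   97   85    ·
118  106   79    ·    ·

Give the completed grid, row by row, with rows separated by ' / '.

Row 4 needs 575; the known cells sum to 427, so (4,5) = 148.
The remaining cell in column 2 is (1,2) = 575 − 487 = 88.
Column 3 needs 575; the known cells sum to 424, so (1,3) = 151.
Main diagonal needs 575; the known cells sum to 445, so (5,5) = 130.
The remaining cell in row 1 is (1,5) = 575 − 463 = 112.
The remaining cell in row 5 is (5,4) = 575 − 433 = 142.
Column 5 must total 575; the given cells sum to 481, so (2,5) = 94.
The remaining cell in anti-diagonal is (2,4) = 575 − 454 = 121.
Row 2: 145 + 133 + 121 + 94 + ? = 575, so (2,1) = 82.
Using column 1: 100 + 82 + 136 + 118 + ? → (3,1) = 575 − 436 = 139.
Using column 4: 124 + 121 + 85 + 142 + ? → (3,4) = 575 − 472 = 103.

100 88 151 124 112 / 82 145 133 121 94 / 139 127 115 103 91 / 136 109 97 85 148 / 118 106 79 142 130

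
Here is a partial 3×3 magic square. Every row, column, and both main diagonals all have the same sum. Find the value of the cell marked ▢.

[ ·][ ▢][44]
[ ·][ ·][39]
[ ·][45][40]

37

Column 3 is complete and sums to 123; that is the magic constant.
Row 3: 45 + 40 + ? = 123, so (3,1) = 38.
Anti-diagonal needs 123; the known cells sum to 82, so (2,2) = 41.
Row 2: 41 + 39 + ? = 123, so (2,1) = 43.
From column 1, 123 − (43 + 38) gives (1,1) = 42.
Using column 2: 41 + 45 + ? → (1,2) = 123 − 86 = 37.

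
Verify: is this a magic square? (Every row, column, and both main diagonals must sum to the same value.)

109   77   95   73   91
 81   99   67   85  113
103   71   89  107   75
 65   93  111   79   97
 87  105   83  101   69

Yes

Row 1: 109 + 77 + 95 + 73 + 91 = 445.
Row 2: 81 + 99 + 67 + 85 + 113 = 445.
Row 3: 103 + 71 + 89 + 107 + 75 = 445.
Row 4: 65 + 93 + 111 + 79 + 97 = 445.
Row 5: 87 + 105 + 83 + 101 + 69 = 445.
Column 1: 109 + 81 + 103 + 65 + 87 = 445.
Column 2: 77 + 99 + 71 + 93 + 105 = 445.
Column 3: 95 + 67 + 89 + 111 + 83 = 445.
Column 4: 73 + 85 + 107 + 79 + 101 = 445.
Column 5: 91 + 113 + 75 + 97 + 69 = 445.
Main diagonal: 109 + 99 + 89 + 79 + 69 = 445.
Anti-diagonal: 91 + 85 + 89 + 93 + 87 = 445.
All lines sum to 445.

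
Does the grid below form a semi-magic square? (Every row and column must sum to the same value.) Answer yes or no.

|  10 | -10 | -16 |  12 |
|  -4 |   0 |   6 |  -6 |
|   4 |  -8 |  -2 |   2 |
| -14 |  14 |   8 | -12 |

Yes

Row 1: 10 + (-10) + (-16) + 12 = -4.
Row 2: -4 + 0 + 6 + (-6) = -4.
Row 3: 4 + (-8) + (-2) + 2 = -4.
Row 4: -14 + 14 + 8 + (-12) = -4.
Column 1: 10 + (-4) + 4 + (-14) = -4.
Column 2: -10 + 0 + (-8) + 14 = -4.
Column 3: -16 + 6 + (-2) + 8 = -4.
Column 4: 12 + (-6) + 2 + (-12) = -4.
All lines sum to -4.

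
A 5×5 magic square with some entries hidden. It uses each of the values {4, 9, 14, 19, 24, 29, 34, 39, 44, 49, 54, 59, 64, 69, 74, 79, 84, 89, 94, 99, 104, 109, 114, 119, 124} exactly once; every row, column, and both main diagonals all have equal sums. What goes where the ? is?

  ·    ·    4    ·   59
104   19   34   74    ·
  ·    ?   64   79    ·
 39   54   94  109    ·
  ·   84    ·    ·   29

The 25 entries sum to 1600, so each line sums to 1600/5 = 320.
Using row 2: 104 + 19 + 34 + 74 + ? → (2,5) = 320 − 231 = 89.
Row 4 needs 320; the known cells sum to 296, so (4,5) = 24.
From column 3, 320 − (4 + 34 + 64 + 94) gives (5,3) = 124.
Column 5 needs 320; the known cells sum to 201, so (3,5) = 119.
The remaining cell in main diagonal is (1,1) = 320 − 221 = 99.
Anti-diagonal must total 320; the given cells sum to 251, so (5,1) = 69.
Row 5 needs 320; the known cells sum to 306, so (5,4) = 14.
Column 1: 99 + 104 + 39 + 69 + ? = 320, so (3,1) = 9.
Column 4: 74 + 79 + 109 + 14 + ? = 320, so (1,4) = 44.
Row 1 must total 320; the given cells sum to 206, so (1,2) = 114.
Using row 3: 9 + 64 + 79 + 119 + ? → (3,2) = 320 − 271 = 49.

49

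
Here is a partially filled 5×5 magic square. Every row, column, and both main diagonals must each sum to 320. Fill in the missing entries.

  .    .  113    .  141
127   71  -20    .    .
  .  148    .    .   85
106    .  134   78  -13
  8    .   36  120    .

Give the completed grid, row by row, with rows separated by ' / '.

Row 4 must total 320; the given cells sum to 305, so (4,2) = 15.
The remaining cell in column 3 is (3,3) = 320 − 263 = 57.
Anti-diagonal must total 320; the given cells sum to 221, so (2,4) = 99.
From row 2, 320 − (127 + 71 + (-20) + 99) gives (2,5) = 43.
The remaining cell in column 5 is (5,5) = 320 − 256 = 64.
Main diagonal must total 320; the given cells sum to 270, so (1,1) = 50.
Row 5: 8 + 36 + 120 + 64 + ? = 320, so (5,2) = 92.
Using column 1: 50 + 127 + 106 + 8 + ? → (3,1) = 320 − 291 = 29.
Column 2 needs 320; the known cells sum to 326, so (1,2) = -6.
Row 1 must total 320; the given cells sum to 298, so (1,4) = 22.
From row 3, 320 − (29 + 148 + 57 + 85) gives (3,4) = 1.

50 -6 113 22 141 / 127 71 -20 99 43 / 29 148 57 1 85 / 106 15 134 78 -13 / 8 92 36 120 64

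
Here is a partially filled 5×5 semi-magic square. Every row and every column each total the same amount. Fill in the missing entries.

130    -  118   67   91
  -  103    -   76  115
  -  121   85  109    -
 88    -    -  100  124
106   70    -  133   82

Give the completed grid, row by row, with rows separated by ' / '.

Column 4 is already complete: 67 + 76 + 109 + 100 + 133 = 485, so that is the magic constant.
Row 1: 130 + 118 + 67 + 91 + ? = 485, so (1,2) = 79.
Row 5 needs 485; the known cells sum to 391, so (5,3) = 94.
Using column 2: 79 + 103 + 121 + 70 + ? → (4,2) = 485 − 373 = 112.
Using column 5: 91 + 115 + 124 + 82 + ? → (3,5) = 485 − 412 = 73.
From row 3, 485 − (121 + 85 + 109 + 73) gives (3,1) = 97.
Using row 4: 88 + 112 + 100 + 124 + ? → (4,3) = 485 − 424 = 61.
Column 1: 130 + 97 + 88 + 106 + ? = 485, so (2,1) = 64.
Column 3: 118 + 85 + 61 + 94 + ? = 485, so (2,3) = 127.

130 79 118 67 91 / 64 103 127 76 115 / 97 121 85 109 73 / 88 112 61 100 124 / 106 70 94 133 82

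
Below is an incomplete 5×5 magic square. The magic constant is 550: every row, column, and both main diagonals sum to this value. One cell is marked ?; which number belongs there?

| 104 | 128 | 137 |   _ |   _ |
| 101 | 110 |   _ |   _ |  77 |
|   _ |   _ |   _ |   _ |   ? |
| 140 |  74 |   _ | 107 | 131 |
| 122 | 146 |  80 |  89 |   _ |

From row 4, 550 − (140 + 74 + 107 + 131) gives (4,3) = 98.
The remaining cell in row 5 is (5,5) = 550 − 437 = 113.
Column 1 needs 550; the known cells sum to 467, so (3,1) = 83.
From column 2, 550 − (128 + 110 + 74 + 146) gives (3,2) = 92.
Using main diagonal: 104 + 110 + 107 + 113 + ? → (3,3) = 550 − 434 = 116.
From column 3, 550 − (137 + 116 + 98 + 80) gives (2,3) = 119.
Row 2 needs 550; the known cells sum to 407, so (2,4) = 143.
Anti-diagonal needs 550; the known cells sum to 455, so (1,5) = 95.
Row 1 must total 550; the given cells sum to 464, so (1,4) = 86.
The remaining cell in column 4 is (3,4) = 550 − 425 = 125.
Column 5 needs 550; the known cells sum to 416, so (3,5) = 134.

134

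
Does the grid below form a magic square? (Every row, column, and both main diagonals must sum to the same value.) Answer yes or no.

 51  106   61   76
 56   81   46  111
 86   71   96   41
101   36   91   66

Yes

Row 1: 51 + 106 + 61 + 76 = 294.
Row 2: 56 + 81 + 46 + 111 = 294.
Row 3: 86 + 71 + 96 + 41 = 294.
Row 4: 101 + 36 + 91 + 66 = 294.
Column 1: 51 + 56 + 86 + 101 = 294.
Column 2: 106 + 81 + 71 + 36 = 294.
Column 3: 61 + 46 + 96 + 91 = 294.
Column 4: 76 + 111 + 41 + 66 = 294.
Main diagonal: 51 + 81 + 96 + 66 = 294.
Anti-diagonal: 76 + 46 + 71 + 101 = 294.
All lines sum to 294.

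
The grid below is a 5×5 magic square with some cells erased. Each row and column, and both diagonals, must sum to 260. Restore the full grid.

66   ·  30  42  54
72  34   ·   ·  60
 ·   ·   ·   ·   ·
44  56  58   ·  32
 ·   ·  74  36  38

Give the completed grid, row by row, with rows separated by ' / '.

From row 1, 260 − (66 + 30 + 42 + 54) gives (1,2) = 68.
Using row 4: 44 + 56 + 58 + 32 + ? → (4,4) = 260 − 190 = 70.
Column 5 needs 260; the known cells sum to 184, so (3,5) = 76.
Main diagonal must total 260; the given cells sum to 208, so (3,3) = 52.
Column 3 must total 260; the given cells sum to 214, so (2,3) = 46.
The remaining cell in row 2 is (2,4) = 260 − 212 = 48.
The remaining cell in column 4 is (3,4) = 260 − 196 = 64.
Using anti-diagonal: 54 + 48 + 52 + 56 + ? → (5,1) = 260 − 210 = 50.
Row 5 must total 260; the given cells sum to 198, so (5,2) = 62.
Column 1: 66 + 72 + 44 + 50 + ? = 260, so (3,1) = 28.
Column 2 must total 260; the given cells sum to 220, so (3,2) = 40.

66 68 30 42 54 / 72 34 46 48 60 / 28 40 52 64 76 / 44 56 58 70 32 / 50 62 74 36 38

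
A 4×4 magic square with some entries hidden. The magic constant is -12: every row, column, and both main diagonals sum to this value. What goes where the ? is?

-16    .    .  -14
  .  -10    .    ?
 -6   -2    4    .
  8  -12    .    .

0

Row 3 must total -12; the given cells sum to -4, so (3,4) = -8.
Column 1 must total -12; the given cells sum to -14, so (2,1) = 2.
The remaining cell in column 2 is (1,2) = -12 − (-24) = 12.
Main diagonal needs -12; the known cells sum to -22, so (4,4) = 10.
Anti-diagonal: -14 + (-2) + 8 + ? = -12, so (2,3) = -4.
Using row 1: -16 + 12 + (-14) + ? → (1,3) = -12 − (-18) = 6.
The remaining cell in row 2 is (2,4) = -12 − (-12) = 0.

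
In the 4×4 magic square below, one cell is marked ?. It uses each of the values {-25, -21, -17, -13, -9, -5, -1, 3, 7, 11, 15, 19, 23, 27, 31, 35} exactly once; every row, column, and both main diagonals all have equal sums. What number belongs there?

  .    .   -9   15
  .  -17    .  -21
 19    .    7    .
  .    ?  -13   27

31

The 16 entries sum to 80, so each line sums to 80/4 = 20.
Using column 3: -9 + 7 + (-13) + ? → (2,3) = 20 − (-15) = 35.
From column 4, 20 − (15 + (-21) + 27) gives (3,4) = -1.
Using main diagonal: -17 + 7 + 27 + ? → (1,1) = 20 − 17 = 3.
Row 1 needs 20; the known cells sum to 9, so (1,2) = 11.
From row 2, 20 − (-17 + 35 + (-21)) gives (2,1) = 23.
From row 3, 20 − (19 + 7 + (-1)) gives (3,2) = -5.
From column 1, 20 − (3 + 23 + 19) gives (4,1) = -25.
Column 2 must total 20; the given cells sum to -11, so (4,2) = 31.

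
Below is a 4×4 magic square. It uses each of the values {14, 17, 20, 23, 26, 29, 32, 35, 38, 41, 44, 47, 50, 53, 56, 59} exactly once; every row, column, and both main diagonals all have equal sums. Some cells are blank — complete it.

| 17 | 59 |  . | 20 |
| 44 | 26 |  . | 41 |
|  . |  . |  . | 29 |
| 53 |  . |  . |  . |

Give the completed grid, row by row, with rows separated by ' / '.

17 59 50 20 / 44 26 35 41 / 32 38 47 29 / 53 23 14 56

The 16 entries sum to 584, so each line sums to 584/4 = 146.
Row 1 must total 146; the given cells sum to 96, so (1,3) = 50.
The remaining cell in row 2 is (2,3) = 146 − 111 = 35.
Column 1: 17 + 44 + 53 + ? = 146, so (3,1) = 32.
Column 4: 20 + 41 + 29 + ? = 146, so (4,4) = 56.
The remaining cell in main diagonal is (3,3) = 146 − 99 = 47.
Anti-diagonal: 20 + 35 + 53 + ? = 146, so (3,2) = 38.
Column 2: 59 + 26 + 38 + ? = 146, so (4,2) = 23.
From column 3, 146 − (50 + 35 + 47) gives (4,3) = 14.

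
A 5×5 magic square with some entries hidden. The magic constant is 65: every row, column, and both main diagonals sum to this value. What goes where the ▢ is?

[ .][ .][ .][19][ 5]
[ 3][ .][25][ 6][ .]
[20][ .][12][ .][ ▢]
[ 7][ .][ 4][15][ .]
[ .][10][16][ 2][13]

The remaining cell in row 5 is (5,1) = 65 − 41 = 24.
Column 1 must total 65; the given cells sum to 54, so (1,1) = 11.
From column 3, 65 − (25 + 12 + 4 + 16) gives (1,3) = 8.
Using column 4: 19 + 6 + 15 + 2 + ? → (3,4) = 65 − 42 = 23.
Using main diagonal: 11 + 12 + 15 + 13 + ? → (2,2) = 65 − 51 = 14.
Using anti-diagonal: 5 + 6 + 12 + 24 + ? → (4,2) = 65 − 47 = 18.
Row 1 needs 65; the known cells sum to 43, so (1,2) = 22.
The remaining cell in row 2 is (2,5) = 65 − 48 = 17.
Row 4 needs 65; the known cells sum to 44, so (4,5) = 21.
Column 2: 22 + 14 + 18 + 10 + ? = 65, so (3,2) = 1.
From column 5, 65 − (5 + 17 + 21 + 13) gives (3,5) = 9.

9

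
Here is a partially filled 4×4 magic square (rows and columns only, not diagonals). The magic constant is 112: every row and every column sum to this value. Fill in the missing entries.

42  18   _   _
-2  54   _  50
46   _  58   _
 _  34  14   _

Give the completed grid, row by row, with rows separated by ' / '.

42 18 30 22 / -2 54 10 50 / 46 6 58 2 / 26 34 14 38

From row 2, 112 − (-2 + 54 + 50) gives (2,3) = 10.
From column 1, 112 − (42 + (-2) + 46) gives (4,1) = 26.
Using column 2: 18 + 54 + 34 + ? → (3,2) = 112 − 106 = 6.
Using column 3: 10 + 58 + 14 + ? → (1,3) = 112 − 82 = 30.
Row 1 must total 112; the given cells sum to 90, so (1,4) = 22.
Row 3 must total 112; the given cells sum to 110, so (3,4) = 2.
From row 4, 112 − (26 + 34 + 14) gives (4,4) = 38.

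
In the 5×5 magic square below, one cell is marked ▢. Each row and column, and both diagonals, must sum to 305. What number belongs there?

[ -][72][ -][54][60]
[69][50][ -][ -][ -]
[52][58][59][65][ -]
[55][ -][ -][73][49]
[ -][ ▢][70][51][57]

64

Row 3: 52 + 58 + 59 + 65 + ? = 305, so (3,5) = 71.
Column 4 must total 305; the given cells sum to 243, so (2,4) = 62.
The remaining cell in column 5 is (2,5) = 305 − 237 = 68.
Main diagonal must total 305; the given cells sum to 239, so (1,1) = 66.
From row 1, 305 − (66 + 72 + 54 + 60) gives (1,3) = 53.
Row 2: 69 + 50 + 62 + 68 + ? = 305, so (2,3) = 56.
Using column 1: 66 + 69 + 52 + 55 + ? → (5,1) = 305 − 242 = 63.
Column 3 needs 305; the known cells sum to 238, so (4,3) = 67.
Anti-diagonal: 60 + 62 + 59 + 63 + ? = 305, so (4,2) = 61.
The remaining cell in row 5 is (5,2) = 305 − 241 = 64.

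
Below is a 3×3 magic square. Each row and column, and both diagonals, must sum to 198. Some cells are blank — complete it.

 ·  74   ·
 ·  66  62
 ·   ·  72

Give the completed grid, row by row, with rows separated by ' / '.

Row 2 needs 198; the known cells sum to 128, so (2,1) = 70.
From column 2, 198 − (74 + 66) gives (3,2) = 58.
From column 3, 198 − (62 + 72) gives (1,3) = 64.
Using main diagonal: 66 + 72 + ? → (1,1) = 198 − 138 = 60.
The remaining cell in anti-diagonal is (3,1) = 198 − 130 = 68.

60 74 64 / 70 66 62 / 68 58 72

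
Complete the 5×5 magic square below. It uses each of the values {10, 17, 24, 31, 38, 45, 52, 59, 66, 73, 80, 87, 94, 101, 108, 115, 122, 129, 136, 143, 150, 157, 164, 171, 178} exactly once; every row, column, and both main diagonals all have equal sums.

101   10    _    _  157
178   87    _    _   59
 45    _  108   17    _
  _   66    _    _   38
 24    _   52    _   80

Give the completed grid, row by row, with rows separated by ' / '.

101 10 129 73 157 / 178 87 31 115 59 / 45 164 108 17 136 / 122 66 150 94 38 / 24 143 52 171 80

The 25 entries sum to 2350, so each line sums to 2350/5 = 470.
Column 1 must total 470; the given cells sum to 348, so (4,1) = 122.
The remaining cell in column 5 is (3,5) = 470 − 334 = 136.
Main diagonal must total 470; the given cells sum to 376, so (4,4) = 94.
Anti-diagonal: 157 + 108 + 66 + 24 + ? = 470, so (2,4) = 115.
Row 2 needs 470; the known cells sum to 439, so (2,3) = 31.
Row 3 must total 470; the given cells sum to 306, so (3,2) = 164.
Row 4 needs 470; the known cells sum to 320, so (4,3) = 150.
Column 2 needs 470; the known cells sum to 327, so (5,2) = 143.
From column 3, 470 − (31 + 108 + 150 + 52) gives (1,3) = 129.
From row 1, 470 − (101 + 10 + 129 + 157) gives (1,4) = 73.
Row 5 must total 470; the given cells sum to 299, so (5,4) = 171.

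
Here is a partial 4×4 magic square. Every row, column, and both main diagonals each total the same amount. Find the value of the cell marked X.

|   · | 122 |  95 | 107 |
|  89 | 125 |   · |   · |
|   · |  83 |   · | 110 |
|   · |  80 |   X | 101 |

Column 2 is complete and sums to 410; that is the magic constant.
Row 1 must total 410; the given cells sum to 324, so (1,1) = 86.
From column 4, 410 − (107 + 110 + 101) gives (2,4) = 92.
Main diagonal: 86 + 125 + 101 + ? = 410, so (3,3) = 98.
The remaining cell in row 2 is (2,3) = 410 − 306 = 104.
The remaining cell in row 3 is (3,1) = 410 − 291 = 119.
From column 1, 410 − (86 + 89 + 119) gives (4,1) = 116.
Column 3: 95 + 104 + 98 + ? = 410, so (4,3) = 113.

113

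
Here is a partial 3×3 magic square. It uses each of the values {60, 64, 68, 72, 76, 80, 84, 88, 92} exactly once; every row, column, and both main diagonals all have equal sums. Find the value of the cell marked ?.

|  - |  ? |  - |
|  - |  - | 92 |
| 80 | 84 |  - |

68

The 9 entries sum to 684, so each line sums to 684/3 = 228.
Row 3 must total 228; the given cells sum to 164, so (3,3) = 64.
Column 3: 92 + 64 + ? = 228, so (1,3) = 72.
Using anti-diagonal: 72 + 80 + ? → (2,2) = 228 − 152 = 76.
Row 2 must total 228; the given cells sum to 168, so (2,1) = 60.
Column 1: 60 + 80 + ? = 228, so (1,1) = 88.
Column 2 needs 228; the known cells sum to 160, so (1,2) = 68.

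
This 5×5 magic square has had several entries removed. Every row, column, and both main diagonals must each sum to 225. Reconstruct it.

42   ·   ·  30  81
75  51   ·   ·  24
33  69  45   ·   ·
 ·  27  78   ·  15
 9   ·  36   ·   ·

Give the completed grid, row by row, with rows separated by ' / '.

Column 1 needs 225; the known cells sum to 159, so (4,1) = 66.
Anti-diagonal needs 225; the known cells sum to 162, so (2,4) = 63.
The remaining cell in row 2 is (2,3) = 225 − 213 = 12.
The remaining cell in row 4 is (4,4) = 225 − 186 = 39.
Column 3 must total 225; the given cells sum to 171, so (1,3) = 54.
Main diagonal must total 225; the given cells sum to 177, so (5,5) = 48.
Row 1: 42 + 54 + 30 + 81 + ? = 225, so (1,2) = 18.
Column 2 must total 225; the given cells sum to 165, so (5,2) = 60.
Column 5 needs 225; the known cells sum to 168, so (3,5) = 57.
The remaining cell in row 3 is (3,4) = 225 − 204 = 21.
Row 5: 9 + 60 + 36 + 48 + ? = 225, so (5,4) = 72.

42 18 54 30 81 / 75 51 12 63 24 / 33 69 45 21 57 / 66 27 78 39 15 / 9 60 36 72 48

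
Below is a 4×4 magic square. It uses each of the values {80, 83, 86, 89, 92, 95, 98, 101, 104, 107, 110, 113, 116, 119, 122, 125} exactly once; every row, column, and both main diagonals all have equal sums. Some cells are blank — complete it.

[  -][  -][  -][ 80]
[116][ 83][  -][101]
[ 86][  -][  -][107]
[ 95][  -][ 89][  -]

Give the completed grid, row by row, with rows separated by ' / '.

The 16 entries sum to 1640, so each line sums to 1640/4 = 410.
The remaining cell in row 2 is (2,3) = 410 − 300 = 110.
The remaining cell in column 1 is (1,1) = 410 − 297 = 113.
Using column 4: 80 + 101 + 107 + ? → (4,4) = 410 − 288 = 122.
Main diagonal must total 410; the given cells sum to 318, so (3,3) = 92.
From anti-diagonal, 410 − (80 + 110 + 95) gives (3,2) = 125.
Row 4 needs 410; the known cells sum to 306, so (4,2) = 104.
From column 2, 410 − (83 + 125 + 104) gives (1,2) = 98.
From column 3, 410 − (110 + 92 + 89) gives (1,3) = 119.

113 98 119 80 / 116 83 110 101 / 86 125 92 107 / 95 104 89 122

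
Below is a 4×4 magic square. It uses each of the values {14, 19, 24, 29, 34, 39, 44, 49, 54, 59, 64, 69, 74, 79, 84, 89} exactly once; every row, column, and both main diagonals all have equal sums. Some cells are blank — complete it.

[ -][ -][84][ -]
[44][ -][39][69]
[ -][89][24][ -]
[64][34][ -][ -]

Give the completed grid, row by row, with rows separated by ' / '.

The 16 entries sum to 824, so each line sums to 824/4 = 206.
From row 2, 206 − (44 + 39 + 69) gives (2,2) = 54.
From column 2, 206 − (54 + 89 + 34) gives (1,2) = 29.
Column 3: 84 + 39 + 24 + ? = 206, so (4,3) = 59.
Anti-diagonal: 39 + 89 + 64 + ? = 206, so (1,4) = 14.
Row 1 must total 206; the given cells sum to 127, so (1,1) = 79.
Row 4: 64 + 34 + 59 + ? = 206, so (4,4) = 49.
Column 1: 79 + 44 + 64 + ? = 206, so (3,1) = 19.
Using column 4: 14 + 69 + 49 + ? → (3,4) = 206 − 132 = 74.

79 29 84 14 / 44 54 39 69 / 19 89 24 74 / 64 34 59 49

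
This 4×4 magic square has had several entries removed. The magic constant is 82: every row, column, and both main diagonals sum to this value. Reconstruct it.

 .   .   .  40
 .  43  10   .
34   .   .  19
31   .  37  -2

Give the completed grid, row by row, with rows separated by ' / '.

13 22 7 40 / 4 43 10 25 / 34 1 28 19 / 31 16 37 -2

Row 4: 31 + 37 + (-2) + ? = 82, so (4,2) = 16.
Column 4 needs 82; the known cells sum to 57, so (2,4) = 25.
Anti-diagonal needs 82; the known cells sum to 81, so (3,2) = 1.
The remaining cell in row 2 is (2,1) = 82 − 78 = 4.
From row 3, 82 − (34 + 1 + 19) gives (3,3) = 28.
Column 1 must total 82; the given cells sum to 69, so (1,1) = 13.
Column 2 needs 82; the known cells sum to 60, so (1,2) = 22.
Column 3: 10 + 28 + 37 + ? = 82, so (1,3) = 7.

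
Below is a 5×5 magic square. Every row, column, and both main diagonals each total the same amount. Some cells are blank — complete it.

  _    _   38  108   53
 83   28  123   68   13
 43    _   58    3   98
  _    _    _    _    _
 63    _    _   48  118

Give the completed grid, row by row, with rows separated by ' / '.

23 93 38 108 53 / 83 28 123 68 13 / 43 113 58 3 98 / 103 73 18 88 33 / 63 8 78 48 118

Row 2 is already complete: 83 + 28 + 123 + 68 + 13 = 315, so that is the magic constant.
Using row 3: 43 + 58 + 3 + 98 + ? → (3,2) = 315 − 202 = 113.
Column 4: 108 + 68 + 3 + 48 + ? = 315, so (4,4) = 88.
Column 5 must total 315; the given cells sum to 282, so (4,5) = 33.
Using main diagonal: 28 + 58 + 88 + 118 + ? → (1,1) = 315 − 292 = 23.
Anti-diagonal needs 315; the known cells sum to 242, so (4,2) = 73.
Using row 1: 23 + 38 + 108 + 53 + ? → (1,2) = 315 − 222 = 93.
The remaining cell in column 1 is (4,1) = 315 − 212 = 103.
Column 2: 93 + 28 + 113 + 73 + ? = 315, so (5,2) = 8.
From row 4, 315 − (103 + 73 + 88 + 33) gives (4,3) = 18.
Row 5 needs 315; the known cells sum to 237, so (5,3) = 78.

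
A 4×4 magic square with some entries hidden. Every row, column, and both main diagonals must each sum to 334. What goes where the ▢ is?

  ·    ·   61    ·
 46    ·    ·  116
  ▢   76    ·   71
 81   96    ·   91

101

Using row 4: 81 + 96 + 91 + ? → (4,3) = 334 − 268 = 66.
Column 4 must total 334; the given cells sum to 278, so (1,4) = 56.
The remaining cell in anti-diagonal is (2,3) = 334 − 213 = 121.
From row 2, 334 − (46 + 121 + 116) gives (2,2) = 51.
Using column 2: 51 + 76 + 96 + ? → (1,2) = 334 − 223 = 111.
Column 3 must total 334; the given cells sum to 248, so (3,3) = 86.
Using main diagonal: 51 + 86 + 91 + ? → (1,1) = 334 − 228 = 106.
Using row 3: 76 + 86 + 71 + ? → (3,1) = 334 − 233 = 101.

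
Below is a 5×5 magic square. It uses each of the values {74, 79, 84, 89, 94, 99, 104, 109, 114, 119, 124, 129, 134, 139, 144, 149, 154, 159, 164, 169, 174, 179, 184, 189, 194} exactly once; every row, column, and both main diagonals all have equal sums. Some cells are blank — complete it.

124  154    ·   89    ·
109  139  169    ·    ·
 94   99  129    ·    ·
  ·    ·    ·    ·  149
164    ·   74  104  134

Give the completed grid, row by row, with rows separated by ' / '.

124 154 184 89 119 / 109 139 169 174 79 / 94 99 129 159 189 / 179 84 114 144 149 / 164 194 74 104 134

The 25 entries sum to 3350, so each line sums to 3350/5 = 670.
Row 5: 164 + 74 + 104 + 134 + ? = 670, so (5,2) = 194.
The remaining cell in column 1 is (4,1) = 670 − 491 = 179.
Using column 2: 154 + 139 + 99 + 194 + ? → (4,2) = 670 − 586 = 84.
Main diagonal needs 670; the known cells sum to 526, so (4,4) = 144.
Row 4 needs 670; the known cells sum to 556, so (4,3) = 114.
Using column 3: 169 + 129 + 114 + 74 + ? → (1,3) = 670 − 486 = 184.
The remaining cell in row 1 is (1,5) = 670 − 551 = 119.
From anti-diagonal, 670 − (119 + 129 + 84 + 164) gives (2,4) = 174.
The remaining cell in row 2 is (2,5) = 670 − 591 = 79.
From column 4, 670 − (89 + 174 + 144 + 104) gives (3,4) = 159.
From column 5, 670 − (119 + 79 + 149 + 134) gives (3,5) = 189.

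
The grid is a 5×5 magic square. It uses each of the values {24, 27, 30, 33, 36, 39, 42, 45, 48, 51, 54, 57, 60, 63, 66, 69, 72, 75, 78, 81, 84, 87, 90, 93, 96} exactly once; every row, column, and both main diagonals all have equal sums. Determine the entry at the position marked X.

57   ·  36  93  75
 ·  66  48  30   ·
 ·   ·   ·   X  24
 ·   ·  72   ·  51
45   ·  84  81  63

42

The 25 entries sum to 1500, so each line sums to 1500/5 = 300.
Row 1 needs 300; the known cells sum to 261, so (1,2) = 39.
Row 5 needs 300; the known cells sum to 273, so (5,2) = 27.
From column 3, 300 − (36 + 48 + 72 + 84) gives (3,3) = 60.
Column 5 must total 300; the given cells sum to 213, so (2,5) = 87.
Main diagonal: 57 + 66 + 60 + 63 + ? = 300, so (4,4) = 54.
Anti-diagonal: 75 + 30 + 60 + 45 + ? = 300, so (4,2) = 90.
From row 2, 300 − (66 + 48 + 30 + 87) gives (2,1) = 69.
Row 4: 90 + 72 + 54 + 51 + ? = 300, so (4,1) = 33.
From column 1, 300 − (57 + 69 + 33 + 45) gives (3,1) = 96.
Column 2 must total 300; the given cells sum to 222, so (3,2) = 78.
Using column 4: 93 + 30 + 54 + 81 + ? → (3,4) = 300 − 258 = 42.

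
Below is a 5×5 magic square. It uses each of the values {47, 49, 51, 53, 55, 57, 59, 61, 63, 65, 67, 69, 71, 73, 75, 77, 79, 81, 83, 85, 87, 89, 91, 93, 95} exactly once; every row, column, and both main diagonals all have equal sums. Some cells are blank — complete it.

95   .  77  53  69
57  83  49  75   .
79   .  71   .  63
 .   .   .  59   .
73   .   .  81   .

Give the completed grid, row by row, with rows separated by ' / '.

95 61 77 53 69 / 57 83 49 75 91 / 79 55 71 87 63 / 51 67 93 59 85 / 73 89 65 81 47

The 25 entries sum to 1775, so each line sums to 1775/5 = 355.
The remaining cell in row 1 is (1,2) = 355 − 294 = 61.
Using row 2: 57 + 83 + 49 + 75 + ? → (2,5) = 355 − 264 = 91.
Column 1: 95 + 57 + 79 + 73 + ? = 355, so (4,1) = 51.
Column 4 must total 355; the given cells sum to 268, so (3,4) = 87.
Using main diagonal: 95 + 83 + 71 + 59 + ? → (5,5) = 355 − 308 = 47.
Using anti-diagonal: 69 + 75 + 71 + 73 + ? → (4,2) = 355 − 288 = 67.
From row 3, 355 − (79 + 71 + 87 + 63) gives (3,2) = 55.
The remaining cell in column 2 is (5,2) = 355 − 266 = 89.
The remaining cell in column 5 is (4,5) = 355 − 270 = 85.
Row 4 needs 355; the known cells sum to 262, so (4,3) = 93.
Row 5: 73 + 89 + 81 + 47 + ? = 355, so (5,3) = 65.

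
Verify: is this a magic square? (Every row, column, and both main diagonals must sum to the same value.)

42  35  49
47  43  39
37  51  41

No — row 2 sums to 129 but column 1 sums to 126.

Row 1: 42 + 35 + 49 = 126.
Row 2: 47 + 43 + 39 = 129.
Row 3: 37 + 51 + 41 = 129.
Column 1: 42 + 47 + 37 = 126.
Column 2: 35 + 43 + 51 = 129.
Column 3: 49 + 39 + 41 = 129.
Main diagonal: 42 + 43 + 41 = 126.
Anti-diagonal: 49 + 43 + 37 = 129.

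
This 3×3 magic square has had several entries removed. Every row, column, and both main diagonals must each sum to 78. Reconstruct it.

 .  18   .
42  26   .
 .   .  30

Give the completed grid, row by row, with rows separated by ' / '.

Row 2 needs 78; the known cells sum to 68, so (2,3) = 10.
Column 2 must total 78; the given cells sum to 44, so (3,2) = 34.
From column 3, 78 − (10 + 30) gives (1,3) = 38.
Main diagonal: 26 + 30 + ? = 78, so (1,1) = 22.
The remaining cell in anti-diagonal is (3,1) = 78 − 64 = 14.

22 18 38 / 42 26 10 / 14 34 30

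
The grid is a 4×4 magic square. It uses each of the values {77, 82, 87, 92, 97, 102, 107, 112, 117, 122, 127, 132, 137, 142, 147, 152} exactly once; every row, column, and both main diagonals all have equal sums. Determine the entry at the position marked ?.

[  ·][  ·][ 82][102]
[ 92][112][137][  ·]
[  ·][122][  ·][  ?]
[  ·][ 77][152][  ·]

The 16 entries sum to 1832, so each line sums to 1832/4 = 458.
Row 2 needs 458; the known cells sum to 341, so (2,4) = 117.
Column 2: 112 + 122 + 77 + ? = 458, so (1,2) = 147.
The remaining cell in column 3 is (3,3) = 458 − 371 = 87.
Anti-diagonal: 102 + 137 + 122 + ? = 458, so (4,1) = 97.
Row 1 needs 458; the known cells sum to 331, so (1,1) = 127.
Row 4: 97 + 77 + 152 + ? = 458, so (4,4) = 132.
The remaining cell in column 1 is (3,1) = 458 − 316 = 142.
Column 4 needs 458; the known cells sum to 351, so (3,4) = 107.

107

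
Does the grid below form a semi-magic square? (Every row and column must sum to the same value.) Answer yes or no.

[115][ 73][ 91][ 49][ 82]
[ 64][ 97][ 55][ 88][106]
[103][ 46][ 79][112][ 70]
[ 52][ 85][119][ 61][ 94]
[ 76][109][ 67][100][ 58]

No — row 4 sums to 411 but row 1 sums to 410.

Row 1: 115 + 73 + 91 + 49 + 82 = 410.
Row 2: 64 + 97 + 55 + 88 + 106 = 410.
Row 3: 103 + 46 + 79 + 112 + 70 = 410.
Row 4: 52 + 85 + 119 + 61 + 94 = 411.
Row 5: 76 + 109 + 67 + 100 + 58 = 410.
Column 1: 115 + 64 + 103 + 52 + 76 = 410.
Column 2: 73 + 97 + 46 + 85 + 109 = 410.
Column 3: 91 + 55 + 79 + 119 + 67 = 411.
Column 4: 49 + 88 + 112 + 61 + 100 = 410.
Column 5: 82 + 106 + 70 + 94 + 58 = 410.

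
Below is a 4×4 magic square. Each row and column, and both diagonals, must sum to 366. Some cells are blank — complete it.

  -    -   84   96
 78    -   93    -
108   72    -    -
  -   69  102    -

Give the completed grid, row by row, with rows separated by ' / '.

Column 3 needs 366; the known cells sum to 279, so (3,3) = 87.
Anti-diagonal needs 366; the known cells sum to 261, so (4,1) = 105.
Row 3 needs 366; the known cells sum to 267, so (3,4) = 99.
The remaining cell in row 4 is (4,4) = 366 − 276 = 90.
Column 1 needs 366; the known cells sum to 291, so (1,1) = 75.
The remaining cell in column 4 is (2,4) = 366 − 285 = 81.
The remaining cell in main diagonal is (2,2) = 366 − 252 = 114.
Row 1 must total 366; the given cells sum to 255, so (1,2) = 111.

75 111 84 96 / 78 114 93 81 / 108 72 87 99 / 105 69 102 90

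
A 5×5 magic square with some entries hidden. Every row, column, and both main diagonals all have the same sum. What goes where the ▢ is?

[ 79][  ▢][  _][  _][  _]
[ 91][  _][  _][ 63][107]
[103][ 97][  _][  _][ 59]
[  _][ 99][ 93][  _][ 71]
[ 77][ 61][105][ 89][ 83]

Row 5 is complete and sums to 415; that is the magic constant.
Column 1: 79 + 91 + 103 + 77 + ? = 415, so (4,1) = 65.
From column 5, 415 − (107 + 59 + 71 + 83) gives (1,5) = 95.
Anti-diagonal needs 415; the known cells sum to 334, so (3,3) = 81.
Row 3 must total 415; the given cells sum to 340, so (3,4) = 75.
Using row 4: 65 + 99 + 93 + 71 + ? → (4,4) = 415 − 328 = 87.
Column 4 must total 415; the given cells sum to 314, so (1,4) = 101.
Main diagonal must total 415; the given cells sum to 330, so (2,2) = 85.
Row 2: 91 + 85 + 63 + 107 + ? = 415, so (2,3) = 69.
The remaining cell in column 2 is (1,2) = 415 − 342 = 73.

73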